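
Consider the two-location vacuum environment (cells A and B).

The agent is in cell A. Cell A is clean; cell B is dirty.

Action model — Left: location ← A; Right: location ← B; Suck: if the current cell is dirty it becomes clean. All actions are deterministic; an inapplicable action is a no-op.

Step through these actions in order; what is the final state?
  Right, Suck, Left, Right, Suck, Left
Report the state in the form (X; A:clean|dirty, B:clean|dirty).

(A; A:clean, B:clean)

[1] after Right: (B; A:clean, B:dirty)
[2] after Suck: (B; A:clean, B:clean)
[3] after Left: (A; A:clean, B:clean)
[4] after Right: (B; A:clean, B:clean)
[5] after Suck: (B; A:clean, B:clean)
[6] after Left: (A; A:clean, B:clean)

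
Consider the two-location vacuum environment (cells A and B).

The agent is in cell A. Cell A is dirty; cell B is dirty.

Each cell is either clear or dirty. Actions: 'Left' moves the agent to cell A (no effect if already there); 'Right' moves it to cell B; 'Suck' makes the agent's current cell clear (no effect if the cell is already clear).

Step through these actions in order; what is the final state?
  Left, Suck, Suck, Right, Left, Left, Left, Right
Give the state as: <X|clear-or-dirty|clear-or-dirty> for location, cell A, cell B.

<B|clear|dirty>

1) do Left; now <A|dirty|dirty>
2) do Suck; now <A|clear|dirty>
3) do Suck; now <A|clear|dirty>
4) do Right; now <B|clear|dirty>
5) do Left; now <A|clear|dirty>
6) do Left; now <A|clear|dirty>
7) do Left; now <A|clear|dirty>
8) do Right; now <B|clear|dirty>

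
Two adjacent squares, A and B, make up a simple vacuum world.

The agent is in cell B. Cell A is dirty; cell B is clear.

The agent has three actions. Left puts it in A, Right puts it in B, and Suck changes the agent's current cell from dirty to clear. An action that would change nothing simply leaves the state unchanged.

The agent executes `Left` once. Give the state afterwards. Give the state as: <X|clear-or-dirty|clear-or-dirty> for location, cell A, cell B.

start: <B|dirty|clear>
Left (#1): <A|dirty|clear>

<A|dirty|clear>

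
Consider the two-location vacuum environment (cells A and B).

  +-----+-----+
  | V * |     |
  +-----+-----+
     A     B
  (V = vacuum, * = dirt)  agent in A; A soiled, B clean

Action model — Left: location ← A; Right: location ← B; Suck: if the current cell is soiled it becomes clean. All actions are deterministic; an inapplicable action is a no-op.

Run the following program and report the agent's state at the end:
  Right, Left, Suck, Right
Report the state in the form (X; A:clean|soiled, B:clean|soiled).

[1] after Right: (B; A:soiled, B:clean)
[2] after Left: (A; A:soiled, B:clean)
[3] after Suck: (A; A:clean, B:clean)
[4] after Right: (B; A:clean, B:clean)

(B; A:clean, B:clean)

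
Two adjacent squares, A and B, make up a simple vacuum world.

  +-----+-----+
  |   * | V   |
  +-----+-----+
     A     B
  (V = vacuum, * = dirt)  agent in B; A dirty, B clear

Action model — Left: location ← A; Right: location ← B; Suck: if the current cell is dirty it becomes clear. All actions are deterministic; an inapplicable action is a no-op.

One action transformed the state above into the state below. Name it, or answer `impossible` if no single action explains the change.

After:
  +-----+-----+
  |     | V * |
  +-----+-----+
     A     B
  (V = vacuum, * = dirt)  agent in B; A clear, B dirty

try  Left: <A|dirty|clear>
try Right: <B|dirty|clear>
try  Suck: <B|dirty|clear>
no single action produces the after-state

impossible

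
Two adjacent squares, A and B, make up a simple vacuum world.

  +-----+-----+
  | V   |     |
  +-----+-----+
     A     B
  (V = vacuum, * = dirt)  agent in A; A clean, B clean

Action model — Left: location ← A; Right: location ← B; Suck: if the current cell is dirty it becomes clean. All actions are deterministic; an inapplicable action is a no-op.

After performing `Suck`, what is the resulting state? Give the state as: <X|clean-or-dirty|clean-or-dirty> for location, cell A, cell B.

start: <A|clean|clean>
step 1/1 (Suck): <A|clean|clean>

<A|clean|clean>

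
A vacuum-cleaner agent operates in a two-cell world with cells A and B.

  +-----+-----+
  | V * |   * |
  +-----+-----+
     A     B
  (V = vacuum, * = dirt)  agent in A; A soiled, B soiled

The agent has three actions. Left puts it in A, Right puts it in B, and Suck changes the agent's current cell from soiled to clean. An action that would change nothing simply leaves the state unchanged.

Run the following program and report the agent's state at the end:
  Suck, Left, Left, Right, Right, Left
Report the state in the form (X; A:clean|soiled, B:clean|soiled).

1) do Suck; now (A; A:clean, B:soiled)
2) do Left; now (A; A:clean, B:soiled)
3) do Left; now (A; A:clean, B:soiled)
4) do Right; now (B; A:clean, B:soiled)
5) do Right; now (B; A:clean, B:soiled)
6) do Left; now (A; A:clean, B:soiled)

(A; A:clean, B:soiled)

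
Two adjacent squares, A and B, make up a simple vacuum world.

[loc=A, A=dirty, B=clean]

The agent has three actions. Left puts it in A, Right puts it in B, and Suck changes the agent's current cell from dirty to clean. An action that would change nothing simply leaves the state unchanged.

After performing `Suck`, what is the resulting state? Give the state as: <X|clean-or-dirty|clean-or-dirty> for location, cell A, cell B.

start: <A|dirty|clean>
1. Suck → <A|clean|clean>

<A|clean|clean>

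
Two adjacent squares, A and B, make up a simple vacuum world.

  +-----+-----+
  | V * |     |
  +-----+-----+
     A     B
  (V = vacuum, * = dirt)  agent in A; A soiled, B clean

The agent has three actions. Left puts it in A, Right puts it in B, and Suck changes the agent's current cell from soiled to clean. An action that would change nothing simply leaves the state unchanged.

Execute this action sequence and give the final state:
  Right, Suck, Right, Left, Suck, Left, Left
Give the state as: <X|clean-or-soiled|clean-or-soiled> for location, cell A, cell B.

<A|clean|clean>

1) do Right; now <B|soiled|clean>
2) do Suck; now <B|soiled|clean>
3) do Right; now <B|soiled|clean>
4) do Left; now <A|soiled|clean>
5) do Suck; now <A|clean|clean>
6) do Left; now <A|clean|clean>
7) do Left; now <A|clean|clean>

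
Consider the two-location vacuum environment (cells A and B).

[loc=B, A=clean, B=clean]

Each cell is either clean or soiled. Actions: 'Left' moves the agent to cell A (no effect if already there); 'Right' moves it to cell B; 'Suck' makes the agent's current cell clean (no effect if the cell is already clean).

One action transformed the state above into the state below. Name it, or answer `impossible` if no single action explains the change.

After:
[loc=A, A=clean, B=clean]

Left

try  Left: in A — A clean, B clean  ← match
try Right: in B — A clean, B clean
try  Suck: in B — A clean, B clean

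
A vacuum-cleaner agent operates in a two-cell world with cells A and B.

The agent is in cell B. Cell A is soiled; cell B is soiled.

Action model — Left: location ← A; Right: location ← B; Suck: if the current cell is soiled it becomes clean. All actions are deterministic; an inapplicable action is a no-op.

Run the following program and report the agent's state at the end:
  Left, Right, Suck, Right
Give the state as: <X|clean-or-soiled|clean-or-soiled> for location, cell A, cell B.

step 1/4 (Left): <A|soiled|soiled>
step 2/4 (Right): <B|soiled|soiled>
step 3/4 (Suck): <B|soiled|clean>
step 4/4 (Right): <B|soiled|clean>

<B|soiled|clean>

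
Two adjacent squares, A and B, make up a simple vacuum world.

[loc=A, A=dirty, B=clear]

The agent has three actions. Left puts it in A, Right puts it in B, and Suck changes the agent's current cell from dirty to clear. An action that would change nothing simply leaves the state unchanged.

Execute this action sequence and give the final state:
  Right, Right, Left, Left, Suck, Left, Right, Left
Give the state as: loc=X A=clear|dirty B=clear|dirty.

loc=A A=clear B=clear

[1] after Right: loc=B A=dirty B=clear
[2] after Right: loc=B A=dirty B=clear
[3] after Left: loc=A A=dirty B=clear
[4] after Left: loc=A A=dirty B=clear
[5] after Suck: loc=A A=clear B=clear
[6] after Left: loc=A A=clear B=clear
[7] after Right: loc=B A=clear B=clear
[8] after Left: loc=A A=clear B=clear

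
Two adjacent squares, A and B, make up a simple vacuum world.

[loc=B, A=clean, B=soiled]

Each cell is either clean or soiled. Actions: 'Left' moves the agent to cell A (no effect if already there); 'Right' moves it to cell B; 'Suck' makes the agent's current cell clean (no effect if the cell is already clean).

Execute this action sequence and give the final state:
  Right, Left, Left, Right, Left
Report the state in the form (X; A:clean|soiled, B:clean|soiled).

1. Right → (B; A:clean, B:soiled)
2. Left → (A; A:clean, B:soiled)
3. Left → (A; A:clean, B:soiled)
4. Right → (B; A:clean, B:soiled)
5. Left → (A; A:clean, B:soiled)

(A; A:clean, B:soiled)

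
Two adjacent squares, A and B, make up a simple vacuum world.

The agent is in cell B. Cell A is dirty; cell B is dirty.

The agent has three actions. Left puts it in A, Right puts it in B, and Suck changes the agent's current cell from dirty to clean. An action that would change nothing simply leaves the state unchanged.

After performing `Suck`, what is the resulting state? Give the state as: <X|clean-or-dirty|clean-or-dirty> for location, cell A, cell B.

<B|dirty|clean>

start: <B|dirty|dirty>
t=1 Suck ⇒ <B|dirty|clean>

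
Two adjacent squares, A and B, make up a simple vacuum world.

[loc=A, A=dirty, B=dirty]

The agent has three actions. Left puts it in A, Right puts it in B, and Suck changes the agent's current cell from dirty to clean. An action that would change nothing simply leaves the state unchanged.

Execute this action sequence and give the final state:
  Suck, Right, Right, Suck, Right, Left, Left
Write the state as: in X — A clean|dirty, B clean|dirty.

in A — A clean, B clean

1) do Suck; now in A — A clean, B dirty
2) do Right; now in B — A clean, B dirty
3) do Right; now in B — A clean, B dirty
4) do Suck; now in B — A clean, B clean
5) do Right; now in B — A clean, B clean
6) do Left; now in A — A clean, B clean
7) do Left; now in A — A clean, B clean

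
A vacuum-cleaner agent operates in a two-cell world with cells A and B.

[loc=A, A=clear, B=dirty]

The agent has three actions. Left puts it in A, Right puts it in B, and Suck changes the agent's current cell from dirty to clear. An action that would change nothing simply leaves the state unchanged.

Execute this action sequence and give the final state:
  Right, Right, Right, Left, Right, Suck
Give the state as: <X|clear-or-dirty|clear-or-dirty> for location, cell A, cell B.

<B|clear|clear>

Right (#1): <B|clear|dirty>
Right (#2): <B|clear|dirty>
Right (#3): <B|clear|dirty>
Left (#4): <A|clear|dirty>
Right (#5): <B|clear|dirty>
Suck (#6): <B|clear|clear>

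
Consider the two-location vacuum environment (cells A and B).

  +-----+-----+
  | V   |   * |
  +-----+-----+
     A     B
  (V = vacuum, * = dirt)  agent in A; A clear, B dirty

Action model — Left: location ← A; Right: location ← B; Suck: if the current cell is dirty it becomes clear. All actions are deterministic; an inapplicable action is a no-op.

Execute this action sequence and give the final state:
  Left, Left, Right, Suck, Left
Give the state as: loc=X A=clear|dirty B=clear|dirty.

1. Left → loc=A A=clear B=dirty
2. Left → loc=A A=clear B=dirty
3. Right → loc=B A=clear B=dirty
4. Suck → loc=B A=clear B=clear
5. Left → loc=A A=clear B=clear

loc=A A=clear B=clear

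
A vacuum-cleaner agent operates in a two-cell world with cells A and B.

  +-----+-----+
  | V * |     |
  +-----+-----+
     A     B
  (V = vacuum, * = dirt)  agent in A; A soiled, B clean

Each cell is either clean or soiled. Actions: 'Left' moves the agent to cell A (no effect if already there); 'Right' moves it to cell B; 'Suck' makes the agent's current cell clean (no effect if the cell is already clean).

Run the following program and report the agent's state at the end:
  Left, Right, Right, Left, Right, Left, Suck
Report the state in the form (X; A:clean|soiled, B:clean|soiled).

step 1/7 (Left): (A; A:soiled, B:clean)
step 2/7 (Right): (B; A:soiled, B:clean)
step 3/7 (Right): (B; A:soiled, B:clean)
step 4/7 (Left): (A; A:soiled, B:clean)
step 5/7 (Right): (B; A:soiled, B:clean)
step 6/7 (Left): (A; A:soiled, B:clean)
step 7/7 (Suck): (A; A:clean, B:clean)

(A; A:clean, B:clean)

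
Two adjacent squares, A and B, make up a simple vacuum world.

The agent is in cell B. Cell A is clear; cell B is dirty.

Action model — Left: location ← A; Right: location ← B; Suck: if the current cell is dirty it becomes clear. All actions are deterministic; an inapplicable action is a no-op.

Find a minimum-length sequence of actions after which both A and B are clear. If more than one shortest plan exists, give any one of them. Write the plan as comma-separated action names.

Suck

1. Suck → loc=B A=clear B=clear
min 1: B is dirty, one Suck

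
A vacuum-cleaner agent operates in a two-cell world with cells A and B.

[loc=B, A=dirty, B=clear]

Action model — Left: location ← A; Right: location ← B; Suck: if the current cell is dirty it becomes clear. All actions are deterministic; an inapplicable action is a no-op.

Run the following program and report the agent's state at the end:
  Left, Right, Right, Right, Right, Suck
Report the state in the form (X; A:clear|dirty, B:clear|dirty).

(B; A:dirty, B:clear)

[1] after Left: (A; A:dirty, B:clear)
[2] after Right: (B; A:dirty, B:clear)
[3] after Right: (B; A:dirty, B:clear)
[4] after Right: (B; A:dirty, B:clear)
[5] after Right: (B; A:dirty, B:clear)
[6] after Suck: (B; A:dirty, B:clear)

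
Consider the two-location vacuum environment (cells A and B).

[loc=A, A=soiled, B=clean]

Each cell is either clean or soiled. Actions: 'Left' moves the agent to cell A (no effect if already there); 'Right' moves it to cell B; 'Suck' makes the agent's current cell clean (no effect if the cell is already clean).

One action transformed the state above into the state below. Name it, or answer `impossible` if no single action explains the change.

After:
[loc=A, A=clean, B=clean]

try  Left: in A — A soiled, B clean
try Right: in B — A soiled, B clean
try  Suck: in A — A clean, B clean  ← match

Suck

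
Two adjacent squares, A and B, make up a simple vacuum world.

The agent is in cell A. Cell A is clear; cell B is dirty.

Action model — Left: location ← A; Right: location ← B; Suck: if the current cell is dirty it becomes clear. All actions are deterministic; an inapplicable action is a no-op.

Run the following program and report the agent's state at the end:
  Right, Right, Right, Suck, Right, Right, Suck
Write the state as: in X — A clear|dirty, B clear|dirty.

in B — A clear, B clear

Right (#1): in B — A clear, B dirty
Right (#2): in B — A clear, B dirty
Right (#3): in B — A clear, B dirty
Suck (#4): in B — A clear, B clear
Right (#5): in B — A clear, B clear
Right (#6): in B — A clear, B clear
Suck (#7): in B — A clear, B clear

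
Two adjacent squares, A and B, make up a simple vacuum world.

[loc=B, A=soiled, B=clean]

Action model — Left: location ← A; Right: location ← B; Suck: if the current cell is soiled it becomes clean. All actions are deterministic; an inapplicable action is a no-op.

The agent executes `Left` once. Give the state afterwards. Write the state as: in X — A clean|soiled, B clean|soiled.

in A — A soiled, B clean

start: in B — A soiled, B clean
Left (#1): in A — A soiled, B clean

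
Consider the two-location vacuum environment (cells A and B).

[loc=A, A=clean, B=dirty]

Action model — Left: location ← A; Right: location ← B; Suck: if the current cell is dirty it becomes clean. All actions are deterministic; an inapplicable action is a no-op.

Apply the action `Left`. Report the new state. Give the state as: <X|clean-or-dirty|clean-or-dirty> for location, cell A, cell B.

<A|clean|dirty>

start: <A|clean|dirty>
[1] after Left: <A|clean|dirty>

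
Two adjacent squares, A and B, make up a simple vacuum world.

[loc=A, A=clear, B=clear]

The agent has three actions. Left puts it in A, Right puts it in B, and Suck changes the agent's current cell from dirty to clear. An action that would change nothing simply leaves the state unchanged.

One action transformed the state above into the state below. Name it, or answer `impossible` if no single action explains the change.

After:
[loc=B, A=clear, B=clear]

Right

try  Left: <A|clear|clear>
try Right: <B|clear|clear>  ← match
try  Suck: <A|clear|clear>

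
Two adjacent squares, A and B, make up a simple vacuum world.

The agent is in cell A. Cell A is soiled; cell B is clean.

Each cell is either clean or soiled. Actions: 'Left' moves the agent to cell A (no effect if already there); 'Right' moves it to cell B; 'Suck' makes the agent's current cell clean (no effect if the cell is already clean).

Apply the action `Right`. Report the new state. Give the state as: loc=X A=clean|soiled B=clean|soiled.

start: loc=A A=soiled B=clean
1) do Right; now loc=B A=soiled B=clean

loc=B A=soiled B=clean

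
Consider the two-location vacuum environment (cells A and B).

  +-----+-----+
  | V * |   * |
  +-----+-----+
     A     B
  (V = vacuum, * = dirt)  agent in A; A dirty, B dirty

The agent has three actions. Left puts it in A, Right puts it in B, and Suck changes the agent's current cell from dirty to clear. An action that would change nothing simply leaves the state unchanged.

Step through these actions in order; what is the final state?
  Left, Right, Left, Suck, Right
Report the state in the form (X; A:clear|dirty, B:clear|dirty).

1) do Left; now (A; A:dirty, B:dirty)
2) do Right; now (B; A:dirty, B:dirty)
3) do Left; now (A; A:dirty, B:dirty)
4) do Suck; now (A; A:clear, B:dirty)
5) do Right; now (B; A:clear, B:dirty)

(B; A:clear, B:dirty)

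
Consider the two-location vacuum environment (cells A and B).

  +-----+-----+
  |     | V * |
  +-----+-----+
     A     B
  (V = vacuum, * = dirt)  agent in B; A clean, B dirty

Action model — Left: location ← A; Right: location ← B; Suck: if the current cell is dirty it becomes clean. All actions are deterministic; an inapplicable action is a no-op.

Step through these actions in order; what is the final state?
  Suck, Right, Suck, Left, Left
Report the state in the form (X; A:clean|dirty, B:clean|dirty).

(A; A:clean, B:clean)

1) do Suck; now (B; A:clean, B:clean)
2) do Right; now (B; A:clean, B:clean)
3) do Suck; now (B; A:clean, B:clean)
4) do Left; now (A; A:clean, B:clean)
5) do Left; now (A; A:clean, B:clean)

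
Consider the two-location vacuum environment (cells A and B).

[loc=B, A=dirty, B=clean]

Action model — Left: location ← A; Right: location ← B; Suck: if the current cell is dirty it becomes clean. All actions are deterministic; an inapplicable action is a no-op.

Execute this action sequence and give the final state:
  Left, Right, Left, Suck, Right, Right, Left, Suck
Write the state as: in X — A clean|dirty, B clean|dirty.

step 1/8 (Left): in A — A dirty, B clean
step 2/8 (Right): in B — A dirty, B clean
step 3/8 (Left): in A — A dirty, B clean
step 4/8 (Suck): in A — A clean, B clean
step 5/8 (Right): in B — A clean, B clean
step 6/8 (Right): in B — A clean, B clean
step 7/8 (Left): in A — A clean, B clean
step 8/8 (Suck): in A — A clean, B clean

in A — A clean, B clean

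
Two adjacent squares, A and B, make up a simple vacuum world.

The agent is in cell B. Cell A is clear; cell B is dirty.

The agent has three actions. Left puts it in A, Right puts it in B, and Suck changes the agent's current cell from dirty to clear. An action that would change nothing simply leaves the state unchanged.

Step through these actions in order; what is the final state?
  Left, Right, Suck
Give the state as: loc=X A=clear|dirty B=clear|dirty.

step 1/3 (Left): loc=A A=clear B=dirty
step 2/3 (Right): loc=B A=clear B=dirty
step 3/3 (Suck): loc=B A=clear B=clear

loc=B A=clear B=clear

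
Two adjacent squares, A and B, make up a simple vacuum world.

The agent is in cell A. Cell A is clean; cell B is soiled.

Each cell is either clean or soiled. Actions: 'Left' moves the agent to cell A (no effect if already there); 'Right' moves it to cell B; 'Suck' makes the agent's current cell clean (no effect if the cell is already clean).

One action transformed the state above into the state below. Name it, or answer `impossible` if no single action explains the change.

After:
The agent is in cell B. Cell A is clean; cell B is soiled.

try  Left: loc=A A=clean B=soiled
try Right: loc=B A=clean B=soiled  ← match
try  Suck: loc=A A=clean B=soiled

Right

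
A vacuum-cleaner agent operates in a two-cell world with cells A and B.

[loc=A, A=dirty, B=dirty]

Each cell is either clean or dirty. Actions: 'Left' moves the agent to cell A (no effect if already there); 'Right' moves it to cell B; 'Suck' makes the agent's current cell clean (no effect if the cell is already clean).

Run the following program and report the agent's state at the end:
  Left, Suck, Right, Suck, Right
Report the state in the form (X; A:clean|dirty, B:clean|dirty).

1. Left → (A; A:dirty, B:dirty)
2. Suck → (A; A:clean, B:dirty)
3. Right → (B; A:clean, B:dirty)
4. Suck → (B; A:clean, B:clean)
5. Right → (B; A:clean, B:clean)

(B; A:clean, B:clean)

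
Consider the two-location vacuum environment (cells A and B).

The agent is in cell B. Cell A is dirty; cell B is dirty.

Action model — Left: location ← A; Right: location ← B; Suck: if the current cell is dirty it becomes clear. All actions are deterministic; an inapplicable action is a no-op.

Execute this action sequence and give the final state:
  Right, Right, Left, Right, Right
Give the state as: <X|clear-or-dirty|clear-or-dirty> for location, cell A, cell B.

step 1/5 (Right): <B|dirty|dirty>
step 2/5 (Right): <B|dirty|dirty>
step 3/5 (Left): <A|dirty|dirty>
step 4/5 (Right): <B|dirty|dirty>
step 5/5 (Right): <B|dirty|dirty>

<B|dirty|dirty>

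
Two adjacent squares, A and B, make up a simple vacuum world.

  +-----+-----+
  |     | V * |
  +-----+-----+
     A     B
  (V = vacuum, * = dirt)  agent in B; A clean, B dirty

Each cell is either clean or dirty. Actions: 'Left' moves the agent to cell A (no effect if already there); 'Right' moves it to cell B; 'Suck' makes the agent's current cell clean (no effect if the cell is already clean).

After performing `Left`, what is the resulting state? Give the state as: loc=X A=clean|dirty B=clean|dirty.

loc=A A=clean B=dirty

start: loc=B A=clean B=dirty
t=1 Left ⇒ loc=A A=clean B=dirty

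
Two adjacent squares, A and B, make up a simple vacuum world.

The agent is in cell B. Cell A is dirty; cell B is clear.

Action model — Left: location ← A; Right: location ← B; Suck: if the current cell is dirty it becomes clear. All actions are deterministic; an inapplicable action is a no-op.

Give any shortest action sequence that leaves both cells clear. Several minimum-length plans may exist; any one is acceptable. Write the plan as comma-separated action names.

Left, Suck

1) do Left; now in A — A dirty, B clear
2) do Suck; now in A — A clear, B clear
min 2: go A then Suck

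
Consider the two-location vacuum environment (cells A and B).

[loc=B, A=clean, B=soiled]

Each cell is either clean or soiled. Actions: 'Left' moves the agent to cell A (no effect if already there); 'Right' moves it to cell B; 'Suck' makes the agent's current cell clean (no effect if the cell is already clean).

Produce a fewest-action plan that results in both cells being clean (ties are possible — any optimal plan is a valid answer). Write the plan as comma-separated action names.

t=1 Suck ⇒ <B|clean|clean>
min 1: B is soiled, one Suck

Suck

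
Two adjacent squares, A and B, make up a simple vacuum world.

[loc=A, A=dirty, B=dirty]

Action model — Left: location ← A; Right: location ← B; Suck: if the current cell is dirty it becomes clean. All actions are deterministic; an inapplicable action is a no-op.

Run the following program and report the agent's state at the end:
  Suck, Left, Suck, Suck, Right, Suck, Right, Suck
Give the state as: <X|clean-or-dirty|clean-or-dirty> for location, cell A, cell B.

Suck (#1): <A|clean|dirty>
Left (#2): <A|clean|dirty>
Suck (#3): <A|clean|dirty>
Suck (#4): <A|clean|dirty>
Right (#5): <B|clean|dirty>
Suck (#6): <B|clean|clean>
Right (#7): <B|clean|clean>
Suck (#8): <B|clean|clean>

<B|clean|clean>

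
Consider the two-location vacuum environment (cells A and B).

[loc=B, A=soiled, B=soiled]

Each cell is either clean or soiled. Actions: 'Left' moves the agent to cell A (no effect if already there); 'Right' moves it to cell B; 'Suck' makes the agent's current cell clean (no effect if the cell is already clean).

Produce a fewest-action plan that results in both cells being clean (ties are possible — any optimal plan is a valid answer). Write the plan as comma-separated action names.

Suck, Left, Suck

t=1 Suck ⇒ (B; A:soiled, B:clean)
t=2 Left ⇒ (A; A:soiled, B:clean)
t=3 Suck ⇒ (A; A:clean, B:clean)
min 3: Suck B + move + Suck A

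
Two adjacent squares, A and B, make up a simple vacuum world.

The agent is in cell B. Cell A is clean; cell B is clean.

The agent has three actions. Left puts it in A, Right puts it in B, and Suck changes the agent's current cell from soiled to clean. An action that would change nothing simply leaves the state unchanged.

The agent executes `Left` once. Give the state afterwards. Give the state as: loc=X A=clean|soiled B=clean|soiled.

start: loc=B A=clean B=clean
step 1/1 (Left): loc=A A=clean B=clean

loc=A A=clean B=clean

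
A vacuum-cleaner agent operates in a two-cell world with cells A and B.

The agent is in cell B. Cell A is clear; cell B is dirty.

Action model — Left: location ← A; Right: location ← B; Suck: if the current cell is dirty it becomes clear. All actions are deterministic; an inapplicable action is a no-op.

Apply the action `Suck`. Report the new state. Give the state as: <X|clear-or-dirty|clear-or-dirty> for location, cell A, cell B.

start: <B|clear|dirty>
t=1 Suck ⇒ <B|clear|clear>

<B|clear|clear>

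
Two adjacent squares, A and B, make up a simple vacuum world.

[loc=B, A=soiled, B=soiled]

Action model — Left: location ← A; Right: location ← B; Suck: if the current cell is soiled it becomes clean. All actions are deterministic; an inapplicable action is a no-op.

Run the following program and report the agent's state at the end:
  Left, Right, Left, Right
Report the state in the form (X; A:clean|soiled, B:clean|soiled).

step 1/4 (Left): (A; A:soiled, B:soiled)
step 2/4 (Right): (B; A:soiled, B:soiled)
step 3/4 (Left): (A; A:soiled, B:soiled)
step 4/4 (Right): (B; A:soiled, B:soiled)

(B; A:soiled, B:soiled)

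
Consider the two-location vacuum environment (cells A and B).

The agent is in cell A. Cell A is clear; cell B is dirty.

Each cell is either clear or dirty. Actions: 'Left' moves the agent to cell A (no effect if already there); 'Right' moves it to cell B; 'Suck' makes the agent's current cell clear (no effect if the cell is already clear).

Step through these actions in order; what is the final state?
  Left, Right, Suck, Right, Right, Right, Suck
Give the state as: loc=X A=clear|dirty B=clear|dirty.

loc=B A=clear B=clear

1) do Left; now loc=A A=clear B=dirty
2) do Right; now loc=B A=clear B=dirty
3) do Suck; now loc=B A=clear B=clear
4) do Right; now loc=B A=clear B=clear
5) do Right; now loc=B A=clear B=clear
6) do Right; now loc=B A=clear B=clear
7) do Suck; now loc=B A=clear B=clear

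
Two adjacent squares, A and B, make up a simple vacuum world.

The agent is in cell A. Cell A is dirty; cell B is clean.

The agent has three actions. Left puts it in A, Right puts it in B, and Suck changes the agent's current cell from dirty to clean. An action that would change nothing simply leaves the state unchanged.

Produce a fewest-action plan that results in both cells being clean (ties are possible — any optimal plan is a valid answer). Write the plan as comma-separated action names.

Suck

[1] after Suck: (A; A:clean, B:clean)
min 1: A is dirty, one Suck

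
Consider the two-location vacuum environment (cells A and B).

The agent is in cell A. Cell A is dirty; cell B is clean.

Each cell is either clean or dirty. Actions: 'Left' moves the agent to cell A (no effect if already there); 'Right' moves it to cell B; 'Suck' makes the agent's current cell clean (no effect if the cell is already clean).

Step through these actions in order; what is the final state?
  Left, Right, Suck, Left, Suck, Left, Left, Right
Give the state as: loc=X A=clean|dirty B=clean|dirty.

loc=B A=clean B=clean

Left (#1): loc=A A=dirty B=clean
Right (#2): loc=B A=dirty B=clean
Suck (#3): loc=B A=dirty B=clean
Left (#4): loc=A A=dirty B=clean
Suck (#5): loc=A A=clean B=clean
Left (#6): loc=A A=clean B=clean
Left (#7): loc=A A=clean B=clean
Right (#8): loc=B A=clean B=clean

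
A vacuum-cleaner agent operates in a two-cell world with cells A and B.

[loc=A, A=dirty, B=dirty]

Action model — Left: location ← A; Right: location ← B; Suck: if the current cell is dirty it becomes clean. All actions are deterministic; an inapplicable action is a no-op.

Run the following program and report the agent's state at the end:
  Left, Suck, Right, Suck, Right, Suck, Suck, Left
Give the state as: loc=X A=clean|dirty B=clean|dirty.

loc=A A=clean B=clean

t=1 Left ⇒ loc=A A=dirty B=dirty
t=2 Suck ⇒ loc=A A=clean B=dirty
t=3 Right ⇒ loc=B A=clean B=dirty
t=4 Suck ⇒ loc=B A=clean B=clean
t=5 Right ⇒ loc=B A=clean B=clean
t=6 Suck ⇒ loc=B A=clean B=clean
t=7 Suck ⇒ loc=B A=clean B=clean
t=8 Left ⇒ loc=A A=clean B=clean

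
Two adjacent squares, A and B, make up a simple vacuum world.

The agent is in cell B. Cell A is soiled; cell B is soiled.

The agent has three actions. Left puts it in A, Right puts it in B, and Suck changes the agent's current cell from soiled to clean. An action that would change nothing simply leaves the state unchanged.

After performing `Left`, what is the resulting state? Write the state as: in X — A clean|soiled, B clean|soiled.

start: in B — A soiled, B soiled
Left (#1): in A — A soiled, B soiled

in A — A soiled, B soiled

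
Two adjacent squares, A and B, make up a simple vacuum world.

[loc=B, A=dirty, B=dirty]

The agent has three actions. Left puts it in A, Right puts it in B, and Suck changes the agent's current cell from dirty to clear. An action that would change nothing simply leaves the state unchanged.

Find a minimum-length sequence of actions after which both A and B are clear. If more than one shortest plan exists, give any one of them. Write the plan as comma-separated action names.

Suck, Left, Suck

Suck (#1): loc=B A=dirty B=clear
Left (#2): loc=A A=dirty B=clear
Suck (#3): loc=A A=clear B=clear
min 3: Suck B + move + Suck A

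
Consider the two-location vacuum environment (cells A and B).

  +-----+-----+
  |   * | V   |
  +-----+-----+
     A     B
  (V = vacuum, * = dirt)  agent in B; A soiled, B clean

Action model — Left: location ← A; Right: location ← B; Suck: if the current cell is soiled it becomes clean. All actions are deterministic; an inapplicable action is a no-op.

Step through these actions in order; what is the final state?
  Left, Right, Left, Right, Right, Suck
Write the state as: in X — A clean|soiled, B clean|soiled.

in B — A soiled, B clean

step 1/6 (Left): in A — A soiled, B clean
step 2/6 (Right): in B — A soiled, B clean
step 3/6 (Left): in A — A soiled, B clean
step 4/6 (Right): in B — A soiled, B clean
step 5/6 (Right): in B — A soiled, B clean
step 6/6 (Suck): in B — A soiled, B clean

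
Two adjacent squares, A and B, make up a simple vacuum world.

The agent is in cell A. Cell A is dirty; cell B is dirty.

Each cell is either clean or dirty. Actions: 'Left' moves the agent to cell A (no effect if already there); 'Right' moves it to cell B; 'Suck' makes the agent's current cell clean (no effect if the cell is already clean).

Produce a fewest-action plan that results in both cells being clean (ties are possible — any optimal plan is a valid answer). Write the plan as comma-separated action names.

t=1 Suck ⇒ loc=A A=clean B=dirty
t=2 Right ⇒ loc=B A=clean B=dirty
t=3 Suck ⇒ loc=B A=clean B=clean
min 3: Suck A + move + Suck B

Suck, Right, Suck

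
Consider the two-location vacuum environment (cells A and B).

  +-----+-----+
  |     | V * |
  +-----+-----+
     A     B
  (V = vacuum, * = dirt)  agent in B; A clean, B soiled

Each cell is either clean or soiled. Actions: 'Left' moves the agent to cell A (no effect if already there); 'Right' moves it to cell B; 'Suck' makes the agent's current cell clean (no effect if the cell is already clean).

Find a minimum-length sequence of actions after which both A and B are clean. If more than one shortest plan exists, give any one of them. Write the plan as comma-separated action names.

1. Suck → loc=B A=clean B=clean
min 1: B is soiled, one Suck

Suck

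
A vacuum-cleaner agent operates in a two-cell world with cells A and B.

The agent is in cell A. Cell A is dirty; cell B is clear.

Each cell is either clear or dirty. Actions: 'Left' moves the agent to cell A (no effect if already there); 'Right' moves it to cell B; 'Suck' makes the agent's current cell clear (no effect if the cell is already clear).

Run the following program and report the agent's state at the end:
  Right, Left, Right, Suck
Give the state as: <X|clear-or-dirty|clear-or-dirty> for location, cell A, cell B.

1) do Right; now <B|dirty|clear>
2) do Left; now <A|dirty|clear>
3) do Right; now <B|dirty|clear>
4) do Suck; now <B|dirty|clear>

<B|dirty|clear>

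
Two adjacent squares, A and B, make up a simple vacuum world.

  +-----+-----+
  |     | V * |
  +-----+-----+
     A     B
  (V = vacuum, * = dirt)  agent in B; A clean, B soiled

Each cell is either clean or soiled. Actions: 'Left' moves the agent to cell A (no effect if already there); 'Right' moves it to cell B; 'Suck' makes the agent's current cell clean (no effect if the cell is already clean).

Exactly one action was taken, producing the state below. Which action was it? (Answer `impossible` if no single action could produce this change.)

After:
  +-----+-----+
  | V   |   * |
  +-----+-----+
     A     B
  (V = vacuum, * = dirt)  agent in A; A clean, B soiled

Left

try  Left: (A; A:clean, B:soiled)  ← match
try Right: (B; A:clean, B:soiled)
try  Suck: (B; A:clean, B:clean)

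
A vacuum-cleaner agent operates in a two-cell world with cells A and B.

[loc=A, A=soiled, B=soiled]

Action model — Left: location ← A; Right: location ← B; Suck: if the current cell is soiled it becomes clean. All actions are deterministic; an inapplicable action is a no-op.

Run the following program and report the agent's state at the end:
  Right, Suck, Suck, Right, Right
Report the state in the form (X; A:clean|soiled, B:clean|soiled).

1. Right → (B; A:soiled, B:soiled)
2. Suck → (B; A:soiled, B:clean)
3. Suck → (B; A:soiled, B:clean)
4. Right → (B; A:soiled, B:clean)
5. Right → (B; A:soiled, B:clean)

(B; A:soiled, B:clean)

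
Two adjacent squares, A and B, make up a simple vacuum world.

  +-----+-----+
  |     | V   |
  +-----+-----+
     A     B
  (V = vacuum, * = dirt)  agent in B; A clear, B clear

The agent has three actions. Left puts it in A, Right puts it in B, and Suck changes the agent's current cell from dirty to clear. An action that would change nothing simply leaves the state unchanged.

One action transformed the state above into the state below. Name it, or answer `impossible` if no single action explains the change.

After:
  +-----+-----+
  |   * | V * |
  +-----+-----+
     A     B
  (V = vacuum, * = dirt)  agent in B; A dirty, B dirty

try  Left: (A; A:clear, B:clear)
try Right: (B; A:clear, B:clear)
try  Suck: (B; A:clear, B:clear)
no single action produces the after-state

impossible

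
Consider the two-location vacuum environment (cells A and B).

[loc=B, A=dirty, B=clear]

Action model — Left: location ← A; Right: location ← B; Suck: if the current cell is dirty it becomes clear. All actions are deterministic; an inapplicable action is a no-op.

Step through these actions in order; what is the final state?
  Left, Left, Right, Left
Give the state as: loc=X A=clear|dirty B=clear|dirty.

loc=A A=dirty B=clear

[1] after Left: loc=A A=dirty B=clear
[2] after Left: loc=A A=dirty B=clear
[3] after Right: loc=B A=dirty B=clear
[4] after Left: loc=A A=dirty B=clear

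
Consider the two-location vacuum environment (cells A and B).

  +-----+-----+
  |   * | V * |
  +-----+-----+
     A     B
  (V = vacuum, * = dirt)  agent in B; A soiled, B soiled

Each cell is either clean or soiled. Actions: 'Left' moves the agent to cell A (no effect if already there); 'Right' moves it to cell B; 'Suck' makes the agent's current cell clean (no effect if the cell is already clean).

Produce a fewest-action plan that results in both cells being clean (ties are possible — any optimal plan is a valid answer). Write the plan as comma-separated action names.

Suck, Left, Suck

step 1/3 (Suck): <B|soiled|clean>
step 2/3 (Left): <A|soiled|clean>
step 3/3 (Suck): <A|clean|clean>
min 3: Suck B + move + Suck A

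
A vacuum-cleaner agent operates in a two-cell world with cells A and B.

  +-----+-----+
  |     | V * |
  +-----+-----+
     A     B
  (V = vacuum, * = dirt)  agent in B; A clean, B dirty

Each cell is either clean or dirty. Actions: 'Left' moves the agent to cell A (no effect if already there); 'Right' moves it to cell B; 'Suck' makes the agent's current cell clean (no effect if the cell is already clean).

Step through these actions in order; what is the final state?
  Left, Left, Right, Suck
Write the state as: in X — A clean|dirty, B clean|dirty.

in B — A clean, B clean

step 1/4 (Left): in A — A clean, B dirty
step 2/4 (Left): in A — A clean, B dirty
step 3/4 (Right): in B — A clean, B dirty
step 4/4 (Suck): in B — A clean, B clean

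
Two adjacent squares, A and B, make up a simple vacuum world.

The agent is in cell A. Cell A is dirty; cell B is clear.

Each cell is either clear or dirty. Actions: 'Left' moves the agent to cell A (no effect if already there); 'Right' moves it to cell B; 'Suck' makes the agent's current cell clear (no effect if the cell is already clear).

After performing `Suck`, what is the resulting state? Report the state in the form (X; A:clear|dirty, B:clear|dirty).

start: (A; A:dirty, B:clear)
step 1/1 (Suck): (A; A:clear, B:clear)

(A; A:clear, B:clear)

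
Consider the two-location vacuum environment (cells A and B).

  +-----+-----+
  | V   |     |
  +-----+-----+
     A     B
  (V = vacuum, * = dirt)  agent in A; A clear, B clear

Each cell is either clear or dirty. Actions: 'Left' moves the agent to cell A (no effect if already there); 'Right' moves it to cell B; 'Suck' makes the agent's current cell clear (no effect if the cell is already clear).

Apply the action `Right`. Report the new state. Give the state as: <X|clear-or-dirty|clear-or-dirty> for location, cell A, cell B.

<B|clear|clear>

start: <A|clear|clear>
step 1/1 (Right): <B|clear|clear>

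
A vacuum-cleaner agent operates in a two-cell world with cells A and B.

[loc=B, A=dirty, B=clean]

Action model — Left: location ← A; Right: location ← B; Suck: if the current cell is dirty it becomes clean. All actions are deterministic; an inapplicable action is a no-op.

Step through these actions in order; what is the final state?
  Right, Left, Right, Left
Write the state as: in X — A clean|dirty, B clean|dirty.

in A — A dirty, B clean

step 1/4 (Right): in B — A dirty, B clean
step 2/4 (Left): in A — A dirty, B clean
step 3/4 (Right): in B — A dirty, B clean
step 4/4 (Left): in A — A dirty, B clean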